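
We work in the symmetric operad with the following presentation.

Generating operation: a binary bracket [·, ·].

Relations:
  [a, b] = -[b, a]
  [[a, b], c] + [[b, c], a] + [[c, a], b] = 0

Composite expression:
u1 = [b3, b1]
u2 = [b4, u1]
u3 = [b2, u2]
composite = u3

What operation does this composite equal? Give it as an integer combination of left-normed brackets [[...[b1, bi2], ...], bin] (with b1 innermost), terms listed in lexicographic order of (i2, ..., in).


-[[[b1, b3], b4], b2]

Skip Jacobi rewriting: expand, keep b1-initial words, read off terms.
Composite bracket: [b2, [b4, [b3, b1]]]
Full expansion: 8 signed words from ab - ba (2^3 = 8).
Coefficients come from the b1-initial words:
  word b1b3b4b2 has sign -1, contributing -[[[b1, b3], b4], b2]


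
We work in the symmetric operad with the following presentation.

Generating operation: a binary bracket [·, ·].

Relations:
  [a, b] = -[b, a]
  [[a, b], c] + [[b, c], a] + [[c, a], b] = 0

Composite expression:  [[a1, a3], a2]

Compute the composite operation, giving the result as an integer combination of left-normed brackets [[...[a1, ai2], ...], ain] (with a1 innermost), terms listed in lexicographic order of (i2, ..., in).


[[a1, a3], a2]

Expand each bracket as ab - ba; the a1-initial words give the coefficients.
Composite bracket: [[a1, a3], a2]
The bracket unfolds into 4 signed words via [a, b] = ab - ba (2^2 = 4).
Only words starting with a1 matter:
  a1a3a2 appears with sign +1, giving the term +[[a1, a3], a2]


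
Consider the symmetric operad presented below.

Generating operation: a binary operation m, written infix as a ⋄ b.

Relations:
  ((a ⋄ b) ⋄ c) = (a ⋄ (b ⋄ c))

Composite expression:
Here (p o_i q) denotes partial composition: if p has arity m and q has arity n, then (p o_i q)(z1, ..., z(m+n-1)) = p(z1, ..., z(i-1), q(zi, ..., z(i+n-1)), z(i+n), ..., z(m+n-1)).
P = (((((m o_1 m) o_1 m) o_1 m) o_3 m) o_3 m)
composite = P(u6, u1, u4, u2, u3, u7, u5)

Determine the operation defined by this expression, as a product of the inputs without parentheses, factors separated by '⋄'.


u6 ⋄ u1 ⋄ u4 ⋄ u2 ⋄ u3 ⋄ u7 ⋄ u5

Associativity of m dissolves the nesting; only the u-input order survives.
(u6 ⋄ u1) flattens to u6 ⋄ u1
(u4 ⋄ u2) flattens to u4 ⋄ u2
((u4 ⋄ u2) ⋄ u3) flattens to u4 ⋄ u2 ⋄ u3
((u6 ⋄ u1) ⋄ ((u4 ⋄ u2) ⋄ u3)) flattens to u6 ⋄ u1 ⋄ u4 ⋄ u2 ⋄ u3
(((u6 ⋄ u1) ⋄ ((u4 ⋄ u2) ⋄ u3)) ⋄ u7) flattens to u6 ⋄ u1 ⋄ u4 ⋄ u2 ⋄ u3 ⋄ u7
((((u6 ⋄ u1) ⋄ ((u4 ⋄ u2) ⋄ u3)) ⋄ u7) ⋄ u5) flattens to u6 ⋄ u1 ⋄ u4 ⋄ u2 ⋄ u3 ⋄ u7 ⋄ u5


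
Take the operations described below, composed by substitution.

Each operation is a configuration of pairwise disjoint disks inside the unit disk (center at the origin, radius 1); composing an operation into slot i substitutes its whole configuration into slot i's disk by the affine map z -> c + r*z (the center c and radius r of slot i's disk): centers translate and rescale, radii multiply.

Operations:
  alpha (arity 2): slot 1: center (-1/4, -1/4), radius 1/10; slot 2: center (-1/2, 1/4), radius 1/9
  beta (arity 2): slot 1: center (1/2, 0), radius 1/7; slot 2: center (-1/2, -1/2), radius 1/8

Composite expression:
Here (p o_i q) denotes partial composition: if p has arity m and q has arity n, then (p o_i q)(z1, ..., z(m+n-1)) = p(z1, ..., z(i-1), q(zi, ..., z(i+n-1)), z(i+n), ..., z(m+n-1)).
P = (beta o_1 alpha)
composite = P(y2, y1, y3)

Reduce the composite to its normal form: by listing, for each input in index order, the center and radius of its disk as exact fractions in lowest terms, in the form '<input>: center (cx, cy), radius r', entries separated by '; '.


y1: center (3/7, 1/28), radius 1/63; y2: center (13/28, -1/28), radius 1/70; y3: center (-1/2, -1/2), radius 1/8

Affine substitution under beta: radii multiply and y-centers shift.
for y2, the 2-step affine chain lands on center (13/28, -1/28), radius 1/70
for y1, the 2-step affine chain lands on center (3/7, 1/28), radius 1/63
for y3, the 1-step affine chain lands on center (-1/2, -1/2), radius 1/8


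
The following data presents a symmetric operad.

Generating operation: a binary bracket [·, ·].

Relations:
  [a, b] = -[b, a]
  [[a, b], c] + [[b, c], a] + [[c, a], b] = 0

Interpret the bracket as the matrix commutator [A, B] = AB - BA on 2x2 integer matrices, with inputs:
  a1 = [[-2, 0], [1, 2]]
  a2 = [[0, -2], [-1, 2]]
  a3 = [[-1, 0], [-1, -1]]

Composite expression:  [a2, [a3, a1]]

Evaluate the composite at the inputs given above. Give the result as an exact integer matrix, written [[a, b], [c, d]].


[a3, a1] = [[0, 0], [4, 0]]
[a2, [a3, a1]] = [[-8, 0], [8, 8]]

[[-8, 0], [8, 8]]


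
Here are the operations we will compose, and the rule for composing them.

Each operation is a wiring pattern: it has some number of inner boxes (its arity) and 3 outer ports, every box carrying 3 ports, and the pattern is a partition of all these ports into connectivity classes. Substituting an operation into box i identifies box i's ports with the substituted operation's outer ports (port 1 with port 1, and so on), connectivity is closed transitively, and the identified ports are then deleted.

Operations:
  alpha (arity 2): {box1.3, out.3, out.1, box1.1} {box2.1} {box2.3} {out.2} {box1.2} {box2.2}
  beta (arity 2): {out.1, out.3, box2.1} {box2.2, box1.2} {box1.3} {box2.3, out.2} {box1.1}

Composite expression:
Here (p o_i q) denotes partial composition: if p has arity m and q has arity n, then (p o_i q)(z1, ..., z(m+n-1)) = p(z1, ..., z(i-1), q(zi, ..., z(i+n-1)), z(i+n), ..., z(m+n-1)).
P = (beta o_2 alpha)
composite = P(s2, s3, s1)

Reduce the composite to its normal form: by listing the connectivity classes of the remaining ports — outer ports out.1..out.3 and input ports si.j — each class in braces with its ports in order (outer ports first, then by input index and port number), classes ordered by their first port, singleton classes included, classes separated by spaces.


{out.1, out.2, out.3, s3.1, s3.3} {s1.1} {s1.2} {s1.3} {s2.1} {s2.2} {s2.3} {s3.2}


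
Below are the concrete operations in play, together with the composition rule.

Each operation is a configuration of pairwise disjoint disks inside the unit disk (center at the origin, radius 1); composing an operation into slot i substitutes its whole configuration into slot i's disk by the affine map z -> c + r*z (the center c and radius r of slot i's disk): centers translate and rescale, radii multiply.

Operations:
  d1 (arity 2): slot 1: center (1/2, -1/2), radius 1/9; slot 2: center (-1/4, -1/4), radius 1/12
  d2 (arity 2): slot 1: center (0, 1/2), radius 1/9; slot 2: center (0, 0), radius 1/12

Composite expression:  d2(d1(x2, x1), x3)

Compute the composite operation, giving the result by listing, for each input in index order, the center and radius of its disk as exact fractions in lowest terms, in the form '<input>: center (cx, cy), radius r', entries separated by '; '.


Only the slot chain above each x matters under d2; compose those maps.
x2: after 2 affine steps, its disk has center (1/18, 4/9), radius 1/81
x1: after 2 affine steps, its disk has center (-1/36, 17/36), radius 1/108
x3: after 1 affine step, its disk has center (0, 0), radius 1/12

x1: center (-1/36, 17/36), radius 1/108; x2: center (1/18, 4/9), radius 1/81; x3: center (0, 0), radius 1/12


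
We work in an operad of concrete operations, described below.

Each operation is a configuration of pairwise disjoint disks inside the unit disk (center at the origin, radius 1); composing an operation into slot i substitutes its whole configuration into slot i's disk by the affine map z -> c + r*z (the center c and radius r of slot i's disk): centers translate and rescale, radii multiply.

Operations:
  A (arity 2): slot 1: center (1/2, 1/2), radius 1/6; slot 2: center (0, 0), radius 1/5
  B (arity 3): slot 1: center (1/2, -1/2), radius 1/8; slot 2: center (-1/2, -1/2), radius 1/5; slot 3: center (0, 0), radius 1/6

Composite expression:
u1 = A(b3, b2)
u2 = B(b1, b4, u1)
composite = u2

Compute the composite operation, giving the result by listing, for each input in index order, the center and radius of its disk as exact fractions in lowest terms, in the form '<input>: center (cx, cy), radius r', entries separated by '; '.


b1: center (1/2, -1/2), radius 1/8; b2: center (0, 0), radius 1/30; b3: center (1/12, 1/12), radius 1/36; b4: center (-1/2, -1/2), radius 1/5

Follow each b-input down from B: c' goes to c + r*c', radius to r*r'.
tracing b1 down its 1-map path: center (1/2, -1/2), radius 1/8
tracing b4 down its 1-map path: center (-1/2, -1/2), radius 1/5
tracing b3 down its 2-map path: center (1/12, 1/12), radius 1/36
tracing b2 down its 2-map path: center (0, 0), radius 1/30


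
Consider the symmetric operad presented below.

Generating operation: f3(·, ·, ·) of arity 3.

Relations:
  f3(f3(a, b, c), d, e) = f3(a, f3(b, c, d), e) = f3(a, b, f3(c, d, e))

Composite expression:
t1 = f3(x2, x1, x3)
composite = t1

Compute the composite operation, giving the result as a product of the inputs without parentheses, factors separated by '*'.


x2 * x1 * x3

All parenthesizations of f3 agree; list the x-inputs left to right.
f3(x2, x1, x3) unparenthesizes to x2 * x1 * x3


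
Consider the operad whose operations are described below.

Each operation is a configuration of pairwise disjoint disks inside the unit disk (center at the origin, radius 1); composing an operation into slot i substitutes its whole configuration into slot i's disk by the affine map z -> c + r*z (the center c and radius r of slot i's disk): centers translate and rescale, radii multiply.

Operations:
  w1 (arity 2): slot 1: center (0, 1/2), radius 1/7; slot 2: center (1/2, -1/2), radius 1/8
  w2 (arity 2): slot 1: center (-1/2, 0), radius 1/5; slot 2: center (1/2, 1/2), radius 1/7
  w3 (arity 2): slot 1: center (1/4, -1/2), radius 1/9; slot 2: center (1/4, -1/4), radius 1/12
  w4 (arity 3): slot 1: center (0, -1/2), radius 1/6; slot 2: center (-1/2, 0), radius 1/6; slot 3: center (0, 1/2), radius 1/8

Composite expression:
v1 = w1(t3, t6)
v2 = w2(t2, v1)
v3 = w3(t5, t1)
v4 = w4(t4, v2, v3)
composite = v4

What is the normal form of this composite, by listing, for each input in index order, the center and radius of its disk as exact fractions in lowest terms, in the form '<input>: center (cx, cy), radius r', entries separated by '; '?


t1: center (1/32, 15/32), radius 1/96; t2: center (-7/12, 0), radius 1/30; t3: center (-5/12, 2/21), radius 1/294; t4: center (0, -1/2), radius 1/6; t5: center (1/32, 7/16), radius 1/72; t6: center (-17/42, 1/14), radius 1/336

Affine substitution under w4: radii multiply and t-centers shift.
input t4: composing its 1 substitution step yields center (0, -1/2), radius 1/6
input t2: composing its 2 substitution steps yields center (-7/12, 0), radius 1/30
input t3: composing its 3 substitution steps yields center (-5/12, 2/21), radius 1/294
input t6: composing its 3 substitution steps yields center (-17/42, 1/14), radius 1/336
input t5: composing its 2 substitution steps yields center (1/32, 7/16), radius 1/72
input t1: composing its 2 substitution steps yields center (1/32, 15/32), radius 1/96


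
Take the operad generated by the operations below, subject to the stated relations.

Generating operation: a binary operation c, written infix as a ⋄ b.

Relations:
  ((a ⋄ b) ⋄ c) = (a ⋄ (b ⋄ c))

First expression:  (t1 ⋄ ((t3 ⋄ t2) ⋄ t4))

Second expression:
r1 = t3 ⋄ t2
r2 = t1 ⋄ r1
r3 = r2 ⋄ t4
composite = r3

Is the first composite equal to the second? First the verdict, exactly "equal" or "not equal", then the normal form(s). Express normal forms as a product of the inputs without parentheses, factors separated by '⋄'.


Reducing the first expression gives t1 ⋄ t3 ⋄ t2 ⋄ t4
Reducing the second expression gives t1 ⋄ t3 ⋄ t2 ⋄ t4
The normal forms match — equal.

equal; both compose to t1 ⋄ t3 ⋄ t2 ⋄ t4


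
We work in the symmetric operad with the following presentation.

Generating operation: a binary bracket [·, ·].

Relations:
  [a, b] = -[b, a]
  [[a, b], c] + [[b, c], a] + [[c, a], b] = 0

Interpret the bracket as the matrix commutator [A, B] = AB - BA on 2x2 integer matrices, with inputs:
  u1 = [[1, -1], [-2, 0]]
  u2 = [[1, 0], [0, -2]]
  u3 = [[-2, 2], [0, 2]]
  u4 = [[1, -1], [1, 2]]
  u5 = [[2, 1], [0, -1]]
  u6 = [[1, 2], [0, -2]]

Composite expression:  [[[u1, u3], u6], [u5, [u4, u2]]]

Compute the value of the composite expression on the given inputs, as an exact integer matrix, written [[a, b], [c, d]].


[[-414, -420], [-144, 414]]

[u1, u3] = [[4, -2], [8, -4]]
[[u1, u3], u6] = [[-16, 22], [24, 16]]
[u4, u2] = [[0, 3], [3, 0]]
[u5, [u4, u2]] = [[3, 9], [-9, -3]]
[[[u1, u3], u6], [u5, [u4, u2]]] = [[-414, -420], [-144, 414]]


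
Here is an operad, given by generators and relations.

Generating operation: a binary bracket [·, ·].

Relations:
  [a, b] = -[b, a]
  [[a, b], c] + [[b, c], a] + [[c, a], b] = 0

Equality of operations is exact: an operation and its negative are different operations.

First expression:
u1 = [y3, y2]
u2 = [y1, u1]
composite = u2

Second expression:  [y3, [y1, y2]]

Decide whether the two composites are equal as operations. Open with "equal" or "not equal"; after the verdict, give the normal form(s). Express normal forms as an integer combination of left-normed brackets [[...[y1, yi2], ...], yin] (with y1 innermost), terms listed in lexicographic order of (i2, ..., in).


The first expression reduces to -[[y1, y2], y3] + [[y1, y3], y2]
The second expression reduces to -[[y1, y2], y3]
The forms do not match — not equal.

not equal — first -[[y1, y2], y3] + [[y1, y3], y2], second -[[y1, y2], y3]


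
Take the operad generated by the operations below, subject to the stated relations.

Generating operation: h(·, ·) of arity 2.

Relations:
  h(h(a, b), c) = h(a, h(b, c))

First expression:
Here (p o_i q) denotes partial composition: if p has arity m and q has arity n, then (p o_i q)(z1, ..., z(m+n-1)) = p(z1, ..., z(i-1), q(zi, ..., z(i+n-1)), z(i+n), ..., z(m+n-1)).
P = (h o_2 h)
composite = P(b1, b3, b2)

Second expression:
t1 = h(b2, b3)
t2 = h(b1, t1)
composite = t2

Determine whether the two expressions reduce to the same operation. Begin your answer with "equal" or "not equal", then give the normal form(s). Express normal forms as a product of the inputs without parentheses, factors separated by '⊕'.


not equal: they reduce to b1 ⊕ b3 ⊕ b2 and b1 ⊕ b2 ⊕ b3


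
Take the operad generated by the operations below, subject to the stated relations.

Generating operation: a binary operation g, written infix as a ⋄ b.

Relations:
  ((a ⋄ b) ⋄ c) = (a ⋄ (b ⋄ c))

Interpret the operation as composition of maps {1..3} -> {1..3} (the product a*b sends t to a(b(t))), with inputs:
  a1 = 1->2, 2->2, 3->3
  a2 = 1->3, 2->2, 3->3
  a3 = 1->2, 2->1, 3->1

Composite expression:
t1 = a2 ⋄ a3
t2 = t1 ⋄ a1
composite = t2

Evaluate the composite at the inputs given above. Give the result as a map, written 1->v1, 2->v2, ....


1->3, 2->3, 3->3

(a2 ⋄ a3) = 1->2, 2->3, 3->3
((a2 ⋄ a3) ⋄ a1) = 1->3, 2->3, 3->3


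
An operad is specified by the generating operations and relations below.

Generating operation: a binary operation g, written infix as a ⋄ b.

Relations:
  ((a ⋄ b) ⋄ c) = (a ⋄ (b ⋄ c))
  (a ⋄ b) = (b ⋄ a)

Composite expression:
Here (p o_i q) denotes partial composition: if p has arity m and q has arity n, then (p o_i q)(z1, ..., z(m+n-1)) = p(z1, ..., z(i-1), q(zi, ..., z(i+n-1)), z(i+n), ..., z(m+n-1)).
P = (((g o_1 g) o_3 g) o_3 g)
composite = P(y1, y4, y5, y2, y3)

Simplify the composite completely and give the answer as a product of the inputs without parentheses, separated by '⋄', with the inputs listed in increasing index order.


y1 ⋄ y2 ⋄ y3 ⋄ y4 ⋄ y5

Key point: g commutes, so take the y-inputs in any fixed order.
(y1 ⋄ y4) reduces to y1 ⋄ y4
(y5 ⋄ y2) reduces to y5 ⋄ y2
((y5 ⋄ y2) ⋄ y3) reduces to y5 ⋄ y2 ⋄ y3
((y1 ⋄ y4) ⋄ ((y5 ⋄ y2) ⋄ y3)) reduces to y1 ⋄ y4 ⋄ y5 ⋄ y2 ⋄ y3
the factors in increasing index order: y1 ⋄ y2 ⋄ y3 ⋄ y4 ⋄ y5


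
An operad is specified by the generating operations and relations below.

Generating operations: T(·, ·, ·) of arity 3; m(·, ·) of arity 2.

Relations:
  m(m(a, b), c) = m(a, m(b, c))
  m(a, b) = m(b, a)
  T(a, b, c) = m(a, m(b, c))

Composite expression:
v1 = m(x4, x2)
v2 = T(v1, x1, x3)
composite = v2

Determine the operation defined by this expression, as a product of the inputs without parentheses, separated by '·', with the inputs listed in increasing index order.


Any arrangement under T is one operation, so sort the x-inputs.
m(x4, x2) linearizes to x4 · x2
T(m(x4, x2), x1, x3) linearizes to x4 · x2 · x1 · x3
the factors in increasing index order: x1 · x2 · x3 · x4

x1 · x2 · x3 · x4


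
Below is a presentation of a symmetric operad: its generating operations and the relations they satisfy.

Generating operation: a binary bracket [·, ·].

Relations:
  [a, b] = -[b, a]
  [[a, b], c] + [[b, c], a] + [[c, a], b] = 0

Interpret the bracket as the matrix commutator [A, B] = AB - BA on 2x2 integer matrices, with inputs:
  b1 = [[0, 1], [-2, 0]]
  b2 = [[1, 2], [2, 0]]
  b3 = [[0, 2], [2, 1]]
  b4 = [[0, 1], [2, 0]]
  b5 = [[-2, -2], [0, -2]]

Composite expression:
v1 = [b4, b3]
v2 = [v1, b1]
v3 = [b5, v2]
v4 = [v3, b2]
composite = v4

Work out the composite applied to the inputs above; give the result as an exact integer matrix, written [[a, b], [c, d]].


[b4, b3] = [[-2, 1], [-2, 2]]
[[b4, b3], b1] = [[0, -4], [-8, 0]]
[b5, [[b4, b3], b1]] = [[16, 0], [0, -16]]
[[b5, [[b4, b3], b1]], b2] = [[0, 64], [-64, 0]]

[[0, 64], [-64, 0]]


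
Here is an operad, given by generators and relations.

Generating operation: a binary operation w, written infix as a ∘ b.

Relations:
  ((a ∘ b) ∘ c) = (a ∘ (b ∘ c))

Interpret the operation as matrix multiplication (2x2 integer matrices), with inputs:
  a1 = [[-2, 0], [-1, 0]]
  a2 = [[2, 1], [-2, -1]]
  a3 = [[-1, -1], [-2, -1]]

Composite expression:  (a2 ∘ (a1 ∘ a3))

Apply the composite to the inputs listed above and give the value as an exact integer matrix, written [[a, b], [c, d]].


(a1 ∘ a3) = [[2, 2], [1, 1]]
(a2 ∘ (a1 ∘ a3)) = [[5, 5], [-5, -5]]

[[5, 5], [-5, -5]]


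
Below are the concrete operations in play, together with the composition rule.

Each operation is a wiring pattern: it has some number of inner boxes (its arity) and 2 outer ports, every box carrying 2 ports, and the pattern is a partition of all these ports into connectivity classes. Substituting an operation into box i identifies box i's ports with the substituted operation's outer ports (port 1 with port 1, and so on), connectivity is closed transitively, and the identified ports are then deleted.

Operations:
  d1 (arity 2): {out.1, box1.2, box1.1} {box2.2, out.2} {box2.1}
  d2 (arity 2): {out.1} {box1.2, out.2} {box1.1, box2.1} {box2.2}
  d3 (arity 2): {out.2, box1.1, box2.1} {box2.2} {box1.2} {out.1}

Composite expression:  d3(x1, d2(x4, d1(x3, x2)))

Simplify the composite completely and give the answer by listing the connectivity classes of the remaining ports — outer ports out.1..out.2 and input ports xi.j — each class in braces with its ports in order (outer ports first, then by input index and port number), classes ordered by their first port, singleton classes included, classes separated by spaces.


After gluing at d3, chains via deleted ports link the x-ports.
d1 over (x3, x2) gives {out.1, x3.1, x3.2} {out.2, x2.2} {x2.1}, out.j being that stage's outer ports
d2 over (x4, x3, x2) gives {out.1} {out.2, x4.2} {x2.1} {x2.2} {x3.1, x3.2, x4.1}, out.j being that stage's outer ports
d3 over (x1, x4, x3, x2) gives {out.1} {out.2, x1.1} {x1.2} {x2.1} {x2.2} {x3.1, x3.2, x4.1} {x4.2}, out.j being that stage's outer ports

{out.1} {out.2, x1.1} {x1.2} {x2.1} {x2.2} {x3.1, x3.2, x4.1} {x4.2}


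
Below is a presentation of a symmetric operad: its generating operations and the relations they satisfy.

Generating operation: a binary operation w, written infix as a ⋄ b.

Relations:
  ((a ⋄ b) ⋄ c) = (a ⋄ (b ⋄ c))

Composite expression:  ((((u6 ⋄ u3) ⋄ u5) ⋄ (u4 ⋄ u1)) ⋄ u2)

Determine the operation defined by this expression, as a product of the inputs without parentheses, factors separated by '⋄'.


Under associativity of w, the answer is the u's in reading order.
(u6 ⋄ u3) spells out as u6 ⋄ u3
((u6 ⋄ u3) ⋄ u5) spells out as u6 ⋄ u3 ⋄ u5
(u4 ⋄ u1) spells out as u4 ⋄ u1
(((u6 ⋄ u3) ⋄ u5) ⋄ (u4 ⋄ u1)) spells out as u6 ⋄ u3 ⋄ u5 ⋄ u4 ⋄ u1
((((u6 ⋄ u3) ⋄ u5) ⋄ (u4 ⋄ u1)) ⋄ u2) spells out as u6 ⋄ u3 ⋄ u5 ⋄ u4 ⋄ u1 ⋄ u2

u6 ⋄ u3 ⋄ u5 ⋄ u4 ⋄ u1 ⋄ u2


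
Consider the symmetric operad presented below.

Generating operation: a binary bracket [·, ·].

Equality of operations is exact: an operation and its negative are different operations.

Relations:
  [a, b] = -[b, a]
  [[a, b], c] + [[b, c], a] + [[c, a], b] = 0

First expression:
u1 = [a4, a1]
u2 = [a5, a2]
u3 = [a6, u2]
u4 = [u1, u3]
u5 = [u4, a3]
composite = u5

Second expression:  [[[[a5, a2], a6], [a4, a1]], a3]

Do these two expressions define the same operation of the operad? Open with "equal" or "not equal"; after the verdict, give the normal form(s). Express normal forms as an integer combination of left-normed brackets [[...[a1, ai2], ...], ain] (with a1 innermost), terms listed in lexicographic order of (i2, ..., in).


equal; both compose to -[[[[[a1, a4], a2], a5], a6], a3] + [[[[[a1, a4], a5], a2], a6], a3] + [[[[[a1, a4], a6], a2], a5], a3] - [[[[[a1, a4], a6], a5], a2], a3]

Reducing the first expression gives -[[[[[a1, a4], a2], a5], a6], a3] + [[[[[a1, a4], a5], a2], a6], a3] + [[[[[a1, a4], a6], a2], a5], a3] - [[[[[a1, a4], a6], a5], a2], a3]
Reducing the second expression gives -[[[[[a1, a4], a2], a5], a6], a3] + [[[[[a1, a4], a5], a2], a6], a3] + [[[[[a1, a4], a6], a2], a5], a3] - [[[[[a1, a4], a6], a5], a2], a3]
The forms coincide; equal.


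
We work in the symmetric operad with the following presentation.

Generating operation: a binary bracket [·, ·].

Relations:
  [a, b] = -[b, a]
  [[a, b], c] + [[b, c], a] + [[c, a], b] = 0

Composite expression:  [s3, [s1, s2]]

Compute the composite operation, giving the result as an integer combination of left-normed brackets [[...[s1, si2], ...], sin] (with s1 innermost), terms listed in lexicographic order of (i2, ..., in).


-[[s1, s2], s3]

Expand each bracket as ab - ba; the s1-initial words give the coefficients.
Composite bracket: [s3, [s1, s2]]
Each bracket splits as ab - ba, giving 4 signed words (2^2 = 4).
The s1-initial words carry the normal form:
  the word s1s2s3 carries sign -1 and contributes -[[s1, s2], s3]


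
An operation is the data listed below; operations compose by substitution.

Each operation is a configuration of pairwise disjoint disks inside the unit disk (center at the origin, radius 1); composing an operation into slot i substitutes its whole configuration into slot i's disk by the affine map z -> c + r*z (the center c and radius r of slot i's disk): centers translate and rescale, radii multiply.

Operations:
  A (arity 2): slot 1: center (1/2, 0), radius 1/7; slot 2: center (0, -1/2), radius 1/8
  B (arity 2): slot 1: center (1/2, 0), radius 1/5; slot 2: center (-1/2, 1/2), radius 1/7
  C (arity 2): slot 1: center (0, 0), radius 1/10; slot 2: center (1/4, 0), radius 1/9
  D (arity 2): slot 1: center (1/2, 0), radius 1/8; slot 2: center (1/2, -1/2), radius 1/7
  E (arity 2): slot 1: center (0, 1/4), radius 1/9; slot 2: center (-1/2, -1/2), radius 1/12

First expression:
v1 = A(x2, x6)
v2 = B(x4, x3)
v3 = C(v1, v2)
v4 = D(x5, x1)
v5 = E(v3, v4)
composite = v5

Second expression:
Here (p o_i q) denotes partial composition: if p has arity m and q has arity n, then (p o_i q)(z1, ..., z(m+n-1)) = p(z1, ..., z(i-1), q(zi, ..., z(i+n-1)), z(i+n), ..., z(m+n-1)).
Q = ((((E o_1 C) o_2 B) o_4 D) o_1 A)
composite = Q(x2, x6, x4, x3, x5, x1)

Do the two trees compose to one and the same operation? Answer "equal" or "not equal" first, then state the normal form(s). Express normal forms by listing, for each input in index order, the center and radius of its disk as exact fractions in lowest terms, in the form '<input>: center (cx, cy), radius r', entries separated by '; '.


equal — both sides give x1: center (-11/24, -13/24), radius 1/84; x2: center (1/180, 1/4), radius 1/630; x3: center (7/324, 83/324), radius 1/567; x4: center (11/324, 1/4), radius 1/405; x5: center (-11/24, -1/2), radius 1/96; x6: center (0, 11/45), radius 1/720


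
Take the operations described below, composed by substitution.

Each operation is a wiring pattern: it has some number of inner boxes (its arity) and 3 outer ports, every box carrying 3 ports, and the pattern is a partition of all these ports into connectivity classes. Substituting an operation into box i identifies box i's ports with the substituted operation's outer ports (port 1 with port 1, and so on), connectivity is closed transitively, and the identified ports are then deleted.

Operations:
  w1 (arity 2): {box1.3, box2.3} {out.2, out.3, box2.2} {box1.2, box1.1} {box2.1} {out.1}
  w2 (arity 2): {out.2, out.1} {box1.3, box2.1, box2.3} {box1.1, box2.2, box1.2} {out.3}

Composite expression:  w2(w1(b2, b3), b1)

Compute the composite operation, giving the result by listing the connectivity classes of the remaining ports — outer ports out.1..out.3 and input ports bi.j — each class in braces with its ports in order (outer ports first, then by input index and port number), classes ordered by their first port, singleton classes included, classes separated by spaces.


{out.1, out.2} {out.3} {b1.1, b1.2, b1.3, b3.2} {b2.1, b2.2} {b2.3, b3.3} {b3.1}

After gluing at w2, chains via deleted ports link the b-ports.
stage w1: inputs (b2, b3), connectivity {out.1} {out.2, out.3, b3.2} {b2.1, b2.2} {b2.3, b3.3} {b3.1}, out.j its boundary
stage w2: inputs (b2, b3, b1), connectivity {out.1, out.2} {out.3} {b1.1, b1.2, b1.3, b3.2} {b2.1, b2.2} {b2.3, b3.3} {b3.1}, out.j its boundary


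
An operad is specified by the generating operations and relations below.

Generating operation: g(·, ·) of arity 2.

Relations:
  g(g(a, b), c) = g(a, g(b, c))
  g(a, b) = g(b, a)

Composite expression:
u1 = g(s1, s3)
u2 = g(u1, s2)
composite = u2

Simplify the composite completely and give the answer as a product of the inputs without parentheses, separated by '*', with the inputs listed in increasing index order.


Shape and order are irrelevant to g; the s-input set decides.
g(s1, s3) unparenthesizes to s1 * s3
g(g(s1, s3), s2) unparenthesizes to s1 * s3 * s2
putting the inputs in ascending order: s1 * s2 * s3

s1 * s2 * s3


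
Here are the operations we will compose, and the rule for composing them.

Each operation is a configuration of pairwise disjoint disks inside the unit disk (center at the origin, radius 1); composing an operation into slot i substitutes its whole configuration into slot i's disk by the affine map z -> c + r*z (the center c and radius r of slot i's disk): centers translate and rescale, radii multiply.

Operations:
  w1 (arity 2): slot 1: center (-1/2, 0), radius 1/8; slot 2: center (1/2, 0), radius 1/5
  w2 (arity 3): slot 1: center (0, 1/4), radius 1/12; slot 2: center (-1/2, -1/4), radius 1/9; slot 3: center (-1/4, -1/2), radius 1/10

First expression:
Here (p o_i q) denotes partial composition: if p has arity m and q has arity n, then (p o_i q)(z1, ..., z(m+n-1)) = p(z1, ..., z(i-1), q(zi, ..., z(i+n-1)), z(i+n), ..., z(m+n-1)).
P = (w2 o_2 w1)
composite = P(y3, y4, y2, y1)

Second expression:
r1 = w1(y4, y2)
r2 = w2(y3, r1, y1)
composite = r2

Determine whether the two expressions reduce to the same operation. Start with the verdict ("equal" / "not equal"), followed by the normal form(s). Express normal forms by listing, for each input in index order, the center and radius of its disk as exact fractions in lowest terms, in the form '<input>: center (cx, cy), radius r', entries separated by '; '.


The first expression, normalized: y1: center (-1/4, -1/2), radius 1/10; y2: center (-4/9, -1/4), radius 1/45; y3: center (0, 1/4), radius 1/12; y4: center (-5/9, -1/4), radius 1/72
The second expression, normalized: y1: center (-1/4, -1/2), radius 1/10; y2: center (-4/9, -1/4), radius 1/45; y3: center (0, 1/4), radius 1/12; y4: center (-5/9, -1/4), radius 1/72
Both agree, so they are equal.

equal: each reduces to y1: center (-1/4, -1/2), radius 1/10; y2: center (-4/9, -1/4), radius 1/45; y3: center (0, 1/4), radius 1/12; y4: center (-5/9, -1/4), radius 1/72


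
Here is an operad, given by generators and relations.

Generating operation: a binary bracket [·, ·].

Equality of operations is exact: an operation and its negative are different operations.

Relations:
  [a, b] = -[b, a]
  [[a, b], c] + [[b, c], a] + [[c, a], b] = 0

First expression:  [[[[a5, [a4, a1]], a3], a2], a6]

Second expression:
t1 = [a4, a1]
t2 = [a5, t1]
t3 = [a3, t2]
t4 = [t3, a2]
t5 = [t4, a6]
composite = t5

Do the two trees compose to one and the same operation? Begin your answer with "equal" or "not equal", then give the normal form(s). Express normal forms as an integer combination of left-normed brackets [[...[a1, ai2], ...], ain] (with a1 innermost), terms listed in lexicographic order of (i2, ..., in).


Normal form of the first expression: [[[[[a1, a4], a5], a3], a2], a6]
Normal form of the second expression: -[[[[[a1, a4], a5], a3], a2], a6]
The normal forms differ: not equal.

not equal: they reduce to [[[[[a1, a4], a5], a3], a2], a6] and -[[[[[a1, a4], a5], a3], a2], a6]


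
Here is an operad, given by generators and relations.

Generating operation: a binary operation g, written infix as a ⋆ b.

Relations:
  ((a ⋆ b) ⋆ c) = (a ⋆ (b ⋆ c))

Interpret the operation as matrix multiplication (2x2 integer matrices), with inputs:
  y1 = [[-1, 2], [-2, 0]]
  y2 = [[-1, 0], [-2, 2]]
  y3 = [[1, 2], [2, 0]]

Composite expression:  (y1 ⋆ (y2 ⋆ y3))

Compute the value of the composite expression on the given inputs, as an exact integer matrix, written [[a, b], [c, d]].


(y2 ⋆ y3) = [[-1, -2], [2, -4]]
(y1 ⋆ (y2 ⋆ y3)) = [[5, -6], [2, 4]]

[[5, -6], [2, 4]]


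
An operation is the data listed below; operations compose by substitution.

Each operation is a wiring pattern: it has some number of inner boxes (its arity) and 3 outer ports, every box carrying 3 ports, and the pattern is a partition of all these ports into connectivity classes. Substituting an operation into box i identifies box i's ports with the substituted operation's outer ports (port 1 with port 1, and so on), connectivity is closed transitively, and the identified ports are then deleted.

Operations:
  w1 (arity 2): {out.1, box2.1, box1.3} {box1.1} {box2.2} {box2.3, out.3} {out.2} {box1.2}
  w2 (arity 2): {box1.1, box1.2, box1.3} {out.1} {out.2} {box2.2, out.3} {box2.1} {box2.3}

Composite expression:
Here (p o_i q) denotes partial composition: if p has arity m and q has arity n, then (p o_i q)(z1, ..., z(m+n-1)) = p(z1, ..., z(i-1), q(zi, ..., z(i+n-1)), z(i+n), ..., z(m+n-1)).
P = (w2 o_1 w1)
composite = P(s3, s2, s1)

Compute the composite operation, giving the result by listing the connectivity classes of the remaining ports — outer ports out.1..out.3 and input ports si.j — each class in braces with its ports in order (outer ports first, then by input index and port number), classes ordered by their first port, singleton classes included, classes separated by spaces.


Two ports join when wires chain via w2-identified ports.
through w1, on inputs (s3, s2): {out.1, s2.1, s3.3} {out.2} {out.3, s2.3} {s2.2} {s3.1} {s3.2} (out.j = stage outer ports)
through w2, on inputs (s3, s2, s1): {out.1} {out.2} {out.3, s1.2} {s1.1} {s1.3} {s2.1, s2.3, s3.3} {s2.2} {s3.1} {s3.2} (out.j = stage outer ports)

{out.1} {out.2} {out.3, s1.2} {s1.1} {s1.3} {s2.1, s2.3, s3.3} {s2.2} {s3.1} {s3.2}


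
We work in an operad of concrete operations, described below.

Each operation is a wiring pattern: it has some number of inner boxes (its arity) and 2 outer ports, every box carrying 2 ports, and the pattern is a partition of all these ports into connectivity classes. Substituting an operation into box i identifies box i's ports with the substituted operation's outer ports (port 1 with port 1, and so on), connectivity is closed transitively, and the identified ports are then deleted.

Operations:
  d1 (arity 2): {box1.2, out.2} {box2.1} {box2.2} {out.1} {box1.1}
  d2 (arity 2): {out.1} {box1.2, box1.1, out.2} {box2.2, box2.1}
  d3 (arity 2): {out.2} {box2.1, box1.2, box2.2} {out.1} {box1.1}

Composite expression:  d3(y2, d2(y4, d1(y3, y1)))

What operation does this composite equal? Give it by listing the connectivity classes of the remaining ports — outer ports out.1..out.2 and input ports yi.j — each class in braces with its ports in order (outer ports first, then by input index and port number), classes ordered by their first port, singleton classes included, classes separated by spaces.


Reachability decides: close wires over d3-identified ports.
the subtree at d1 composes to {out.1} {out.2, y3.2} {y1.1} {y1.2} {y3.1} on (y3, y1); out.j = own outer ports
the subtree at d2 composes to {out.1} {out.2, y4.1, y4.2} {y1.1} {y1.2} {y3.1} {y3.2} on (y4, y3, y1); out.j = own outer ports
the subtree at d3 composes to {out.1} {out.2} {y1.1} {y1.2} {y2.1} {y2.2, y4.1, y4.2} {y3.1} {y3.2} on (y2, y4, y3, y1); out.j = own outer ports

{out.1} {out.2} {y1.1} {y1.2} {y2.1} {y2.2, y4.1, y4.2} {y3.1} {y3.2}


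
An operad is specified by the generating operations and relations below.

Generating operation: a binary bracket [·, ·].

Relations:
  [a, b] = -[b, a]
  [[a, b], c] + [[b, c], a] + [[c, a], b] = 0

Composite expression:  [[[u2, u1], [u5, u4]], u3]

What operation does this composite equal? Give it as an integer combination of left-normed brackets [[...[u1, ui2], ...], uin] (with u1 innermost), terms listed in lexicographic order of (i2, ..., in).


[[[[u1, u2], u4], u5], u3] - [[[[u1, u2], u5], u4], u3]

A multilinear Lie element is pinned by u1-initial words (u1 innermost).
Composite bracket: [[[u2, u1], [u5, u4]], u3]
Expanding via [a, b] = ab - ba: 16 signed words (2^4 = 16).
Coefficients come from the u1-initial words:
  from u1u2u4u5u3, sign +1: term +[[[[u1, u2], u4], u5], u3]
  from u1u2u5u4u3, sign -1: term -[[[[u1, u2], u5], u4], u3]


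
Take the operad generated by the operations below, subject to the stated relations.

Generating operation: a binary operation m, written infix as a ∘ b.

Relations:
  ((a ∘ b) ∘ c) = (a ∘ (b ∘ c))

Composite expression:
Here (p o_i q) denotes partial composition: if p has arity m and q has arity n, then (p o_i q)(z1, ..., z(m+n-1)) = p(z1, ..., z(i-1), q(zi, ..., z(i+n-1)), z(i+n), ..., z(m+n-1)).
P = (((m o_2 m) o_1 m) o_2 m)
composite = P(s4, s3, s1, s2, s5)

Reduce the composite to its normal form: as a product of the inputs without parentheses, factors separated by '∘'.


Associativity of m dissolves the nesting; only the s-input order survives.
(s3 ∘ s1) unparenthesizes to s3 ∘ s1
(s4 ∘ (s3 ∘ s1)) unparenthesizes to s4 ∘ s3 ∘ s1
(s2 ∘ s5) unparenthesizes to s2 ∘ s5
((s4 ∘ (s3 ∘ s1)) ∘ (s2 ∘ s5)) unparenthesizes to s4 ∘ s3 ∘ s1 ∘ s2 ∘ s5

s4 ∘ s3 ∘ s1 ∘ s2 ∘ s5


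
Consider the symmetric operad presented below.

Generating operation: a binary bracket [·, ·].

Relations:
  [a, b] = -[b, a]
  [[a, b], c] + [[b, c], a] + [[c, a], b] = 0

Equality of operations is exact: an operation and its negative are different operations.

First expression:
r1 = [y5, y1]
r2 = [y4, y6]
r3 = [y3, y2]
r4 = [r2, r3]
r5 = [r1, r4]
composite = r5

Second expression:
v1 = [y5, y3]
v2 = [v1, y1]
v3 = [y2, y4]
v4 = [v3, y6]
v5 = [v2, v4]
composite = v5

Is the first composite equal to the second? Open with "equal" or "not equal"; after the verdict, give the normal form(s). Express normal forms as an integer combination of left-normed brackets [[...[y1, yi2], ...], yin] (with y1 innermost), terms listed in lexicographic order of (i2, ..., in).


The first composite normalizes to -[[[[[y1, y5], y2], y3], y4], y6] + [[[[[y1, y5], y2], y3], y6], y4] + [[[[[y1, y5], y3], y2], y4], y6] - [[[[[y1, y5], y3], y2], y6], y4] + [[[[[y1, y5], y4], y6], y2], y3] - [[[[[y1, y5], y4], y6], y3], y2] - [[[[[y1, y5], y6], y4], y2], y3] + [[[[[y1, y5], y6], y4], y3], y2]
The second composite normalizes to [[[[[y1, y3], y5], y2], y4], y6] - [[[[[y1, y3], y5], y4], y2], y6] - [[[[[y1, y3], y5], y6], y2], y4] + [[[[[y1, y3], y5], y6], y4], y2] - [[[[[y1, y5], y3], y2], y4], y6] + [[[[[y1, y5], y3], y4], y2], y6] + [[[[[y1, y5], y3], y6], y2], y4] - [[[[[y1, y5], y3], y6], y4], y2]
They disagree, so not equal.

not equal; first: -[[[[[y1, y5], y2], y3], y4], y6] + [[[[[y1, y5], y2], y3], y6], y4] + [[[[[y1, y5], y3], y2], y4], y6] - [[[[[y1, y5], y3], y2], y6], y4] + [[[[[y1, y5], y4], y6], y2], y3] - [[[[[y1, y5], y4], y6], y3], y2] - [[[[[y1, y5], y6], y4], y2], y3] + [[[[[y1, y5], y6], y4], y3], y2]; second: [[[[[y1, y3], y5], y2], y4], y6] - [[[[[y1, y3], y5], y4], y2], y6] - [[[[[y1, y3], y5], y6], y2], y4] + [[[[[y1, y3], y5], y6], y4], y2] - [[[[[y1, y5], y3], y2], y4], y6] + [[[[[y1, y5], y3], y4], y2], y6] + [[[[[y1, y5], y3], y6], y2], y4] - [[[[[y1, y5], y3], y6], y4], y2]


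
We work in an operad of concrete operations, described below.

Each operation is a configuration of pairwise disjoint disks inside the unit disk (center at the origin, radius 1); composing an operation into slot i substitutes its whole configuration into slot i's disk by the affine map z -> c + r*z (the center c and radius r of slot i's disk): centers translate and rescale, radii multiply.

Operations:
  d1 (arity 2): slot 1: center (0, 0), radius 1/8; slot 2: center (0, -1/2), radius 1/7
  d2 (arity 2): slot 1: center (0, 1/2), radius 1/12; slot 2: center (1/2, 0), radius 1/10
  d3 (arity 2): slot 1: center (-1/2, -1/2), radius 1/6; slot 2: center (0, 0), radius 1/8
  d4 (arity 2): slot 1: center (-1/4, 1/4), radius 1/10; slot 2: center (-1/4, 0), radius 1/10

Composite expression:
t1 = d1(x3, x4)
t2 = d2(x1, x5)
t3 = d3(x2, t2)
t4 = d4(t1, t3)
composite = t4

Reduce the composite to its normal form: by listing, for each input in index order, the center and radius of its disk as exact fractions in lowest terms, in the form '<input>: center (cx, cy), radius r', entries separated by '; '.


x1: center (-1/4, 1/160), radius 1/960; x2: center (-3/10, -1/20), radius 1/60; x3: center (-1/4, 1/4), radius 1/80; x4: center (-1/4, 1/5), radius 1/70; x5: center (-39/160, 0), radius 1/800


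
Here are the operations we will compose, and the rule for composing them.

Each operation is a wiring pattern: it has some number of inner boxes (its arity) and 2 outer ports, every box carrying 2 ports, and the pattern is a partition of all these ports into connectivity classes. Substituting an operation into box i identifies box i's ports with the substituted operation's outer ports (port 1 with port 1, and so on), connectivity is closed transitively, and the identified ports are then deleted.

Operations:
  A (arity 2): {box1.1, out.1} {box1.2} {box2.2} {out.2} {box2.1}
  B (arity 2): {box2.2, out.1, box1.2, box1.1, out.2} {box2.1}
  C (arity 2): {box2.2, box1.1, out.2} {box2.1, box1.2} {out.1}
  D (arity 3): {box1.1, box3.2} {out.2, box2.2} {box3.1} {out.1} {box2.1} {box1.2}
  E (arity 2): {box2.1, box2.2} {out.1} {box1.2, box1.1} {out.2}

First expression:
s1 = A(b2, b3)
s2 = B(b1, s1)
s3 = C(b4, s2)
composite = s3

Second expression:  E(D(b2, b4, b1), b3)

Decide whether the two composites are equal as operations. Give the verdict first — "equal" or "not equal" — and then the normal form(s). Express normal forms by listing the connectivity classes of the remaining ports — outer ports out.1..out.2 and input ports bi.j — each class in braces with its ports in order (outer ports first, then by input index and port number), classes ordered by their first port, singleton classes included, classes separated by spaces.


Reducing the first expression gives {out.1} {out.2, b1.1, b1.2, b4.1, b4.2} {b2.1} {b2.2} {b3.1} {b3.2}
Reducing the second expression gives {out.1} {out.2} {b1.1} {b1.2, b2.1} {b2.2} {b3.1, b3.2} {b4.1} {b4.2}
The normal forms differ: not equal.

not equal — first {out.1} {out.2, b1.1, b1.2, b4.1, b4.2} {b2.1} {b2.2} {b3.1} {b3.2}, second {out.1} {out.2} {b1.1} {b1.2, b2.1} {b2.2} {b3.1, b3.2} {b4.1} {b4.2}
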